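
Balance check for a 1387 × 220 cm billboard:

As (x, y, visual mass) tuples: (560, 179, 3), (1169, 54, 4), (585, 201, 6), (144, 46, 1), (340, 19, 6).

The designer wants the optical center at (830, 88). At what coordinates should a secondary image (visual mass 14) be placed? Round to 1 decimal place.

New total weight: (3 + 4 + 6 + 1 + 6) + 14 = 34.
Along x: (12050 + 14·x) / 34 = 830 (existing moment 3·560 + 4·1169 + 6·585 + 1·144 + 6·340 = 12050) ⇒ x = (28220 − 12050) / 14 ≈ 1155.00.
Along y: (2119 + 14·y) / 34 = 88 (existing moment 3·179 + 4·54 + 6·201 + 1·46 + 6·19 = 2119) ⇒ y = (2992 − 2119) / 14 ≈ 62.36.

(1155.0, 62.4)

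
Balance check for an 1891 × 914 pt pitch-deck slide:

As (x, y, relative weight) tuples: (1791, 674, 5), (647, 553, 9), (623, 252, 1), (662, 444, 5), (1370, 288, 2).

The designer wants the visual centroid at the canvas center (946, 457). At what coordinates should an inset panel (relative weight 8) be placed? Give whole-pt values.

(866, 289)

After adding the inset panel, total weight = 5 + 9 + 1 + 5 + 2 + 8 = 30.
Along x: (21451 + 8·x) / 30 = 946 (existing moment 5·1791 + 9·647 + 1·623 + 5·662 + 2·1370 = 21451) ⇒ x = (28380 − 21451) / 8 ≈ 866.12.
Along y: (11395 + 8·y) / 30 = 457 (existing moment 5·674 + 9·553 + 1·252 + 5·444 + 2·288 = 11395) ⇒ y = (13710 − 11395) / 8 ≈ 289.38.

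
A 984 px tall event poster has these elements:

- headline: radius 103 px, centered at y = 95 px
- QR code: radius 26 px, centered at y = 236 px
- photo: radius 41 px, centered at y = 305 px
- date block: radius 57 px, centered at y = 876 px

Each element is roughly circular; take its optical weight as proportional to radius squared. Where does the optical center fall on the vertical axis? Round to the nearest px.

r² weights: headline 103² = 10609, QR code 26² = 676, photo 41² = 1681, date block 57² = 3249. Total = 16215.
y-moment: 10609·95 + 676·236 + 1681·305 + 3249·876 = 4526220; centroid 4526220/16215 ≈ 279.14.

y ≈ 279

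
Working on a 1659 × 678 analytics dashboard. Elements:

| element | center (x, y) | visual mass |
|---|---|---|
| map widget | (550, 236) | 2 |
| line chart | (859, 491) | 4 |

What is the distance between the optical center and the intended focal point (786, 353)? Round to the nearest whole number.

≈ 61

Weights sum to 2 + 4 = 6.
x: (2·550 + 4·859) / 6 = 4536 / 6 ≈ 756.00
y: (2·236 + 4·491) / 6 = 2436 / 6 ≈ 406.00
From (786, 353): dx = -30.00, dy = 53.00, so the distance is √(dx²+dy²) ≈ 60.90.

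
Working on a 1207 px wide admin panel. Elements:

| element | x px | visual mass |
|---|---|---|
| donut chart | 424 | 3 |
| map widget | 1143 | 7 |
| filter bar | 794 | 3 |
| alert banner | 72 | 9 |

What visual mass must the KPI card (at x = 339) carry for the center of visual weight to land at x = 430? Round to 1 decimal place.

Known weights sum to 3 + 7 + 3 + 9 = 22; their moment is 3·424 + 7·1143 + 3·794 + 9·72 = 12303.
Set Σw·x/Σw = 430: (12303 + 339w) = 430·(22 + w).
Solving: w = (430·22 − 12303) / (339 − 430) = -2843 / -91 ≈ 31.24.

w ≈ 31.2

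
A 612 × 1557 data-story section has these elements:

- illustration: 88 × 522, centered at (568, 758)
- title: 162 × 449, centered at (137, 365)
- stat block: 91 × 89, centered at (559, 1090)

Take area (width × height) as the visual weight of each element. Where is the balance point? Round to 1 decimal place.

Areas: illustration 88·522 = 45936, title 162·449 = 72738, stat block 91·89 = 8099. Total weight = 126773.
x: (45936·568 + 72738·137 + 8099·559) / 126773 = 40584095 / 126773 ≈ 320.13
y: (45936·758 + 72738·365 + 8099·1090) / 126773 = 70196768 / 126773 ≈ 553.72

(320.1, 553.7)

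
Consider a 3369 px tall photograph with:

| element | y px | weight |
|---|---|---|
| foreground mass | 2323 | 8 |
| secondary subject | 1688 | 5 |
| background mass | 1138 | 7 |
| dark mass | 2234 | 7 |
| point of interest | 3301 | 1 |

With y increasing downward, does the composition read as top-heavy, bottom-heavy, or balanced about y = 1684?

Weights sum to 8 + 5 + 7 + 7 + 1 = 28.
Σw·y = 8·2323 + 5·1688 + 7·1138 + 7·2234 + 1·3301 = 53929, so ȳ = 53929/28 ≈ 1926.04.
Since 1926.0 is below (larger y than) 1684, the composition reads bottom-heavy.

bottom-heavy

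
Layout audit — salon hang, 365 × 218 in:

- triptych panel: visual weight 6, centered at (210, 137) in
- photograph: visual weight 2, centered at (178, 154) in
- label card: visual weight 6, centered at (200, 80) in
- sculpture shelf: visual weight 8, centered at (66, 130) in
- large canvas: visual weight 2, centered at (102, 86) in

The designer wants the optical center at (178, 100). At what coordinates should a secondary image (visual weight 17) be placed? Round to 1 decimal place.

With the secondary image, Σw becomes 6 + 2 + 6 + 8 + 2 + 17 = 41.
x: target moment 41×178 = 7298; current 6·210 + 2·178 + 6·200 + 8·66 + 2·102 = 3548; the secondary image supplies 3750, so x = 3750/17 ≈ 220.59.
y: target moment 41×100 = 4100; current 6·137 + 2·154 + 6·80 + 8·130 + 2·86 = 2822; the secondary image supplies 1278, so y = 1278/17 ≈ 75.18.

(220.6, 75.2)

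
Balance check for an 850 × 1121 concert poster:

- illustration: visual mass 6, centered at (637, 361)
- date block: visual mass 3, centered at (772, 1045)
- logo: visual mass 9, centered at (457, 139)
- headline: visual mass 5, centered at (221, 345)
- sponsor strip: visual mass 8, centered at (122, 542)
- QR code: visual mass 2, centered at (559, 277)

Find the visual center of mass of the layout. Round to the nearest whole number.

Σw = 6 + 3 + 9 + 5 + 8 + 2 = 33.
Σw·x = 13450; x̄ = 13450/33 ≈ 407.58.
Σw·y = 13167; ȳ = 13167/33 ≈ 399.00.

(408, 399)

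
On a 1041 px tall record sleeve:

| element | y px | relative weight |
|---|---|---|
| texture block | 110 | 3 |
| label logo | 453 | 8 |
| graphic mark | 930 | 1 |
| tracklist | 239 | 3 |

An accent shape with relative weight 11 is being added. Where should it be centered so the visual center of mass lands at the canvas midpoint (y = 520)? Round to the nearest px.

y ≈ 720

After adding the accent shape, total weight = 3 + 8 + 1 + 3 + 11 = 26.
y: need Σw·y = 26·520 = 13520. Existing = 3·110 + 8·453 + 1·930 + 3·239 = 5601. Remainder 7919 / 11 ≈ 719.91.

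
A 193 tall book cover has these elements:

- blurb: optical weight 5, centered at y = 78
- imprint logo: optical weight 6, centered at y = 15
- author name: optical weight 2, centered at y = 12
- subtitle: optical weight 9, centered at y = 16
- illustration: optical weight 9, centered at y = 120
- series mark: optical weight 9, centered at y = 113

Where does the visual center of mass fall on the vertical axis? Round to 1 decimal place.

y ≈ 68.6

Total weight = 5 + 6 + 2 + 9 + 9 + 9 = 40.
Σw·y = 5·78 + 6·15 + 2·12 + 9·16 + 9·120 + 9·113 = 2745, so ȳ = 2745/40 ≈ 68.62.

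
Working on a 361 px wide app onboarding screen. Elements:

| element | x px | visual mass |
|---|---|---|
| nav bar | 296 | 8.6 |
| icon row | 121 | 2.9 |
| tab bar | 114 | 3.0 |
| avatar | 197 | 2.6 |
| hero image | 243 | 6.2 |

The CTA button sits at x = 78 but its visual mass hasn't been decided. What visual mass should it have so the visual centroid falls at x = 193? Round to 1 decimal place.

w ≈ 6.6

Existing Σw = 23.3 (8.6 + 2.9 + 3.0 + 2.6 + 6.2); existing moment 8.6·296 + 2.9·121 + 3.0·114 + 2.6·197 + 6.2·243 = 5257.3.
For the centroid to hit 193: (5257.3 + w·78) / (23.3 + w) = 193.
So w = (193·23.3 − 5257.3)/(78 − 193) = -760.4/-115 ≈ 6.61.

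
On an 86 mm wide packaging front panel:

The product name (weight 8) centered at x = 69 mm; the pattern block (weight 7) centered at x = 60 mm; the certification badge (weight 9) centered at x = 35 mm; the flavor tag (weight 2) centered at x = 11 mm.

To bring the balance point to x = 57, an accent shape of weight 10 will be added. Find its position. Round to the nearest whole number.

With the accent shape, Σw becomes 8 + 7 + 9 + 2 + 10 = 36.
x: need Σw·x = 36·57 = 2052. Existing = 8·69 + 7·60 + 9·35 + 2·11 = 1309. Remainder 743 / 10 ≈ 74.30.

x ≈ 74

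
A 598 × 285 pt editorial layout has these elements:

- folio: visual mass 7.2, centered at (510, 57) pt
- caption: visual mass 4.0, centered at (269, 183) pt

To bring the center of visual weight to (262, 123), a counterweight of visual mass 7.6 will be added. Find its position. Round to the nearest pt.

(23, 154)

After adding the counterweight, total weight = 7.2 + 4.0 + 7.6 = 18.8.
x: need Σw·x = 18.8·262 = 4925.6. Existing = 7.2·510 + 4.0·269 = 4748.0. Remainder 177.6 / 7.6 ≈ 23.37.
y: need Σw·y = 18.8·123 = 2312.4. Existing = 7.2·57 + 4.0·183 = 1142.4. Remainder 1170.0 / 7.6 ≈ 153.95.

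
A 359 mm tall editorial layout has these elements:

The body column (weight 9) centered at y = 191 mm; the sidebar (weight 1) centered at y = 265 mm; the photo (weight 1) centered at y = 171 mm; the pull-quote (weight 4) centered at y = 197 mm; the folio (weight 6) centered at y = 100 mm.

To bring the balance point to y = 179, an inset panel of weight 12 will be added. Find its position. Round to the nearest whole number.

After adding the inset panel, total weight = 9 + 1 + 1 + 4 + 6 + 12 = 33.
y: need Σw·y = 33·179 = 5907. Existing = 9·191 + 1·265 + 1·171 + 4·197 + 6·100 = 3543. Remainder 2364 / 12 ≈ 197.00.

y ≈ 197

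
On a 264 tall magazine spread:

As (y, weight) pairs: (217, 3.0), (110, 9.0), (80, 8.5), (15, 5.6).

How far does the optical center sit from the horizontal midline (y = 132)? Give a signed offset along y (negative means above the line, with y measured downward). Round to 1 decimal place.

≈ -39.9

Total weight = 3.0 + 9.0 + 8.5 + 5.6 = 26.1.
y: (3.0·217 + 9.0·110 + 8.5·80 + 5.6·15) / 26.1 = 2405.0 / 26.1 ≈ 92.15
Difference: 92.15 − 132 ≈ -39.85.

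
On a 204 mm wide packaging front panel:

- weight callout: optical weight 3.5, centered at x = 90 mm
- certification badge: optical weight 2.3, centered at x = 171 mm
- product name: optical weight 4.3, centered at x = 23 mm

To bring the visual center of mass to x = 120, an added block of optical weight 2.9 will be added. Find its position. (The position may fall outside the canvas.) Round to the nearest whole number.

x ≈ 260

After adding the added block, total weight = 3.5 + 2.3 + 4.3 + 2.9 = 13.0.
Along x: (807.2 + 2.9·x) / 13.0 = 120 (existing moment 3.5·90 + 2.3·171 + 4.3·23 = 807.2) ⇒ x = (1560.0 − 807.2) / 2.9 ≈ 259.59.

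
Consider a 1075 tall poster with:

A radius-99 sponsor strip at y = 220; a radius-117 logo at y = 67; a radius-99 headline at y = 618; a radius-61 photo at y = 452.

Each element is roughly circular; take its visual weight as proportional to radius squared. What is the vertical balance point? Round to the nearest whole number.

y ≈ 292

r² weights: sponsor strip 99² = 9801, logo 117² = 13689, headline 99² = 9801, photo 61² = 3721. Total = 37012.
y: (9801·220 + 13689·67 + 9801·618 + 3721·452) / 37012 = 10812293 / 37012 ≈ 292.13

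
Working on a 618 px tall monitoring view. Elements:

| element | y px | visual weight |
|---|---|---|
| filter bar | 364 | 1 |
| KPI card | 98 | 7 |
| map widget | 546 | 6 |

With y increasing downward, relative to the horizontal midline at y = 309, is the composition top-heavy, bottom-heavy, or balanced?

balanced

Σw = 1 + 7 + 6 = 14.
y-moment: 1·364 + 7·98 + 6·546 = 4326; centroid 4326/14 ≈ 309.00.
That equals the midline 309 — balanced.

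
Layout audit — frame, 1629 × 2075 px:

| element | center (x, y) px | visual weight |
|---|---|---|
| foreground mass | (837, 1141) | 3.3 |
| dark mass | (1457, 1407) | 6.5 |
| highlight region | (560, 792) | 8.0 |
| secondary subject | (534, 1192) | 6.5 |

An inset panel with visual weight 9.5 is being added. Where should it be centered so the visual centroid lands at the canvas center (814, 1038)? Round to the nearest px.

After adding the inset panel, total weight = 3.3 + 6.5 + 8.0 + 6.5 + 9.5 = 33.8.
x: need Σw·x = 33.8·814 = 27513.2. Existing = 3.3·837 + 6.5·1457 + 8.0·560 + 6.5·534 = 20183.6. Remainder 7329.6 / 9.5 ≈ 771.54.
y: need Σw·y = 33.8·1038 = 35084.4. Existing = 3.3·1141 + 6.5·1407 + 8.0·792 + 6.5·1192 = 26994.8. Remainder 8089.6 / 9.5 ≈ 851.54.

(772, 852)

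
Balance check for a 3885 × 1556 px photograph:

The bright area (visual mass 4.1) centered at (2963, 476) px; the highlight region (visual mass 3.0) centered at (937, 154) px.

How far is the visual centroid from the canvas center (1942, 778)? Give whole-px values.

Total weight = 4.1 + 3.0 = 7.1.
x: (4.1·2963 + 3.0·937) / 7.1 = 14959.3 / 7.1 ≈ 2106.94
y: (4.1·476 + 3.0·154) / 7.1 = 2413.6 / 7.1 ≈ 339.94
Offset from (1942, 778): Δx ≈ 164.94, Δy ≈ -438.06; distance = √(Δx² + Δy²) ≈ 468.08.

≈ 468 px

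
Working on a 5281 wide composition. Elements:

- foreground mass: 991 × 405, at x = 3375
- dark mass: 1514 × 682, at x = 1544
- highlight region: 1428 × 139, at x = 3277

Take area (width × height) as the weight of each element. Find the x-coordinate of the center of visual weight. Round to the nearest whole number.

x ≈ 2205

Areas → weights: foreground mass 991·405 = 401355, dark mass 1514·682 = 1032548, highlight region 1428·139 = 198492; Σw = 1632395.
Σw·x = 401355·3375 + 1032548·1544 + 198492·3277 = 3599285521, so x̄ = 3599285521/1632395 ≈ 2204.91.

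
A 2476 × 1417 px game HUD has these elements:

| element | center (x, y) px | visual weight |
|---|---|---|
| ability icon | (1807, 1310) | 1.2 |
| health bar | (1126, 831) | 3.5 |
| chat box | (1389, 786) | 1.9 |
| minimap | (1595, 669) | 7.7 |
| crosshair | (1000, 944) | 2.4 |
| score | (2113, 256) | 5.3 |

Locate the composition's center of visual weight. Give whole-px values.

(1574, 670)

Total weight = 1.2 + 3.5 + 1.9 + 7.7 + 2.4 + 5.3 = 22.0.
x: (1.2·1807 + 3.5·1126 + 1.9·1389 + 7.7·1595 + 2.4·1000 + 5.3·2113) / 22.0 = 34628.9 / 22.0 ≈ 1574.04
y: (1.2·1310 + 3.5·831 + 1.9·786 + 7.7·669 + 2.4·944 + 5.3·256) / 22.0 = 14747.6 / 22.0 ≈ 670.35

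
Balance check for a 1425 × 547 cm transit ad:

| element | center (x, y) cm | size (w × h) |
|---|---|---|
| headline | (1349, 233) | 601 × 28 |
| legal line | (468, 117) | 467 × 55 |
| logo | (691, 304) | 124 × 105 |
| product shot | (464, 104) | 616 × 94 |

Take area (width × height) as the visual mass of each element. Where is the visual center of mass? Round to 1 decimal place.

Areas → weights: headline 601·28 = 16828, legal line 467·55 = 25685, logo 124·105 = 13020, product shot 616·94 = 57904; Σw = 113437.
Σw·x = 16828·1349 + 25685·468 + 13020·691 + 57904·464 = 70585828, so x̄ = 70585828/113437 ≈ 622.25.
Σw·y = 16828·233 + 25685·117 + 13020·304 + 57904·104 = 16906165, so ȳ = 16906165/113437 ≈ 149.04.

(622.2, 149.0)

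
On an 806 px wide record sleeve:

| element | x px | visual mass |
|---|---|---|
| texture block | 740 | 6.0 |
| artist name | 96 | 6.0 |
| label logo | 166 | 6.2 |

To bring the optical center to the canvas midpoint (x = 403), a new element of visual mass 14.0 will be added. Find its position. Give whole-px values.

x ≈ 495

With the new element, Σw becomes 6.0 + 6.0 + 6.2 + 14.0 = 32.2.
x: target moment 32.2×403 = 12976.6; current 6.0·740 + 6.0·96 + 6.2·166 = 6045.2; the new element supplies 6931.4, so x = 6931.4/14.0 ≈ 495.10.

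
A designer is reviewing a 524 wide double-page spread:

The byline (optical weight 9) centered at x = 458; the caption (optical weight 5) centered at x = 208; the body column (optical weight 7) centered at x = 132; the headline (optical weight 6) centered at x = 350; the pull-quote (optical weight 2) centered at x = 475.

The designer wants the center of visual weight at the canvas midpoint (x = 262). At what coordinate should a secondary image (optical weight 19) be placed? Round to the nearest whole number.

x ≈ 181

New total weight: (9 + 5 + 7 + 6 + 2) + 19 = 48.
x: need Σw·x = 48·262 = 12576. Existing = 9·458 + 5·208 + 7·132 + 6·350 + 2·475 = 9136. Remainder 3440 / 19 ≈ 181.05.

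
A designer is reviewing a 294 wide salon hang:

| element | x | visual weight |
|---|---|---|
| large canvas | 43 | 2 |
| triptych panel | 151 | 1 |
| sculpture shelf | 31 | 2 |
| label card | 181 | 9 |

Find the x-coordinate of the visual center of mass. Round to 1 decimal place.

Weights sum to 2 + 1 + 2 + 9 = 14.
x-moment: 2·43 + 1·151 + 2·31 + 9·181 = 1928; centroid 1928/14 ≈ 137.71.

x ≈ 137.7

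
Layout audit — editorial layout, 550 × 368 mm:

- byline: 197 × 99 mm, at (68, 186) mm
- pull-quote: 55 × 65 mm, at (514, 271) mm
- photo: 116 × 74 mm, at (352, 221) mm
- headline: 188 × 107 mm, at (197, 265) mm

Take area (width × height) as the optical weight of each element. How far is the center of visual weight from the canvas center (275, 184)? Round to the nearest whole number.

Taking area as weight: byline 197·99 = 19503, pull-quote 55·65 = 3575, photo 116·74 = 8584, headline 188·107 = 20116. Sum 51778.
x-moment: 19503·68 + 3575·514 + 8584·352 + 20116·197 = 10148174; centroid 10148174/51778 ≈ 195.99.
y-moment: 19503·186 + 3575·271 + 8584·221 + 20116·265 = 11824187; centroid 11824187/51778 ≈ 228.36.
Relative to (275, 184): Δ = (-79.01, 44.36); |Δ| = √(-79.01² + 44.36²) ≈ 90.61.

≈ 91 mm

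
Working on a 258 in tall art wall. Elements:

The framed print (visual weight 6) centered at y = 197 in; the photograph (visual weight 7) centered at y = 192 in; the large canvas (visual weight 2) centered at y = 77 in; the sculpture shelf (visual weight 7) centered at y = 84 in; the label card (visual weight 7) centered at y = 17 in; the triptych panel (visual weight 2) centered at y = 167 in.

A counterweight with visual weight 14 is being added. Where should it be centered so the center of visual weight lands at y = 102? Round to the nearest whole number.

y ≈ 62

After adding the counterweight, total weight = 6 + 7 + 2 + 7 + 7 + 2 + 14 = 45.
Along y: (3721 + 14·y) / 45 = 102 (existing moment 6·197 + 7·192 + 2·77 + 7·84 + 7·17 + 2·167 = 3721) ⇒ y = (4590 − 3721) / 14 ≈ 62.07.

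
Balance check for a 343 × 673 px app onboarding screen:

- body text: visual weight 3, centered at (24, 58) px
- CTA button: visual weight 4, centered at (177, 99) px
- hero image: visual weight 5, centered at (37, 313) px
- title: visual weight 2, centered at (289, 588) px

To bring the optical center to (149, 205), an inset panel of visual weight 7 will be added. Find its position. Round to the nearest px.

(227, 142)

New total weight: (3 + 4 + 5 + 2) + 7 = 21.
x: target moment 21×149 = 3129; current 3·24 + 4·177 + 5·37 + 2·289 = 1543; the inset panel supplies 1586, so x = 1586/7 ≈ 226.57.
y: target moment 21×205 = 4305; current 3·58 + 4·99 + 5·313 + 2·588 = 3311; the inset panel supplies 994, so y = 994/7 ≈ 142.00.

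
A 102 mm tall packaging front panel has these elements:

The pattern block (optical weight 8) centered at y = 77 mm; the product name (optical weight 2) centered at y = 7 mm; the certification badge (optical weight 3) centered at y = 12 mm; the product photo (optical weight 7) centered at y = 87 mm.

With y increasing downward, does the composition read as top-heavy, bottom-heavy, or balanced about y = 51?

Weights sum to 8 + 2 + 3 + 7 = 20.
y: (8·77 + 2·7 + 3·12 + 7·87) / 20 = 1275 / 20 ≈ 63.75
63.8 lies below (larger y than) the midline 51, so the layout is bottom-heavy.

bottom-heavy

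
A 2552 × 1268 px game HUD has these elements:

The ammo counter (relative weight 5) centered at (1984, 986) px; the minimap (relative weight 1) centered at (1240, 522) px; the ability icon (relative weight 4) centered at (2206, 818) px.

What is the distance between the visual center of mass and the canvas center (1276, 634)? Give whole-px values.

≈ 761 px

Σw = 5 + 1 + 4 = 10.
x-moment: 5·1984 + 1·1240 + 4·2206 = 19984; centroid 19984/10 ≈ 1998.40.
y-moment: 5·986 + 1·522 + 4·818 = 8724; centroid 8724/10 ≈ 872.40.
Offset from (1276, 634): Δx ≈ 722.40, Δy ≈ 238.40; distance = √(Δx² + Δy²) ≈ 760.72.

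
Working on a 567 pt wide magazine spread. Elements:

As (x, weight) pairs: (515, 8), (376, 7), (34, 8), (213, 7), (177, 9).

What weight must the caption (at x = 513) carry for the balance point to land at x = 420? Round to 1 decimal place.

Fixed elements: Σw = 8 + 7 + 8 + 7 + 9 = 39, Σw·x = 8·515 + 7·376 + 8·34 + 7·213 + 9·177 = 10108.
For the centroid to hit 420: (10108 + w·513) / (39 + w) = 420.
Solving: w = (420·39 − 10108) / (513 − 420) = 6272 / 93 ≈ 67.44.

w ≈ 67.4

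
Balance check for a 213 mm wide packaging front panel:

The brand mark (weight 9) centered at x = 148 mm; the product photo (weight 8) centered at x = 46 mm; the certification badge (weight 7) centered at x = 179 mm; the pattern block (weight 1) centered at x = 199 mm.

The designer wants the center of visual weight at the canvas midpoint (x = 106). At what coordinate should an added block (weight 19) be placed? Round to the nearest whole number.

x ≈ 80

After adding the added block, total weight = 9 + 8 + 7 + 1 + 19 = 44.
x: need Σw·x = 44·106 = 4664. Existing = 9·148 + 8·46 + 7·179 + 1·199 = 3152. Remainder 1512 / 19 ≈ 79.58.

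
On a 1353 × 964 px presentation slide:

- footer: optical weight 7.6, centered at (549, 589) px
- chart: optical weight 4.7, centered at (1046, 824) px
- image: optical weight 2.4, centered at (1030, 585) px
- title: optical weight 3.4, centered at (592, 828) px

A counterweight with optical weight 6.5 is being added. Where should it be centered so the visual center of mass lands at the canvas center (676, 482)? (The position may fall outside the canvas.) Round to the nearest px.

New total weight: (7.6 + 4.7 + 2.4 + 3.4) + 6.5 = 24.6.
x: need Σw·x = 24.6·676 = 16629.6. Existing = 7.6·549 + 4.7·1046 + 2.4·1030 + 3.4·592 = 13573.4. Remainder 3056.2 / 6.5 ≈ 470.18.
y: need Σw·y = 24.6·482 = 11857.2. Existing = 7.6·589 + 4.7·824 + 2.4·585 + 3.4·828 = 12568.4. Remainder -711.2 / 6.5 ≈ -109.42.

(470, -109)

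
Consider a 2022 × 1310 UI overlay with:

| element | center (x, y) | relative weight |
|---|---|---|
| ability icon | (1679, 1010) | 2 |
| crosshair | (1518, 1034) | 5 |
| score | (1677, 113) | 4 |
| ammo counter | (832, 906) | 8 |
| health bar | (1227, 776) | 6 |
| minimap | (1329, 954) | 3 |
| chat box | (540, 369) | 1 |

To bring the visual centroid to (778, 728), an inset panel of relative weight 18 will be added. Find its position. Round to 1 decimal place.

(20.3, 635.5)

After adding the inset panel, total weight = 2 + 5 + 4 + 8 + 6 + 3 + 1 + 18 = 47.
Along x: (36201 + 18·x) / 47 = 778 (existing moment 2·1679 + 5·1518 + 4·1677 + 8·832 + 6·1227 + 3·1329 + 1·540 = 36201) ⇒ x = (36566 − 36201) / 18 ≈ 20.28.
Along y: (22777 + 18·y) / 47 = 728 (existing moment 2·1010 + 5·1034 + 4·113 + 8·906 + 6·776 + 3·954 + 1·369 = 22777) ⇒ y = (34216 − 22777) / 18 ≈ 635.50.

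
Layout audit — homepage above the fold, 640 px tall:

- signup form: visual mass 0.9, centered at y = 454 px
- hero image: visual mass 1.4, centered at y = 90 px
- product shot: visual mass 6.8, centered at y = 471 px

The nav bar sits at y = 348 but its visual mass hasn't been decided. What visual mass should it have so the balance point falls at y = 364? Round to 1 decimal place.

w ≈ 26.6

Known weights sum to 0.9 + 1.4 + 6.8 = 9.1; their moment is 0.9·454 + 1.4·90 + 6.8·471 = 3737.4.
Balance at y = 364 requires (3737.4 + w·348) / (9.1 + w) = 364.
So w = (364·9.1 − 3737.4)/(348 − 364) = -425.0/-16 ≈ 26.56.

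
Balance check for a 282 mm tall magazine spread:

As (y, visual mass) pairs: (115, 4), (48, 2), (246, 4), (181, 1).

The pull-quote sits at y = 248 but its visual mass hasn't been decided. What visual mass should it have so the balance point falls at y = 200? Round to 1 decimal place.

Known weights sum to 4 + 2 + 4 + 1 = 11; their moment is 4·115 + 2·48 + 4·246 + 1·181 = 1721.
Balance at y = 200 requires (1721 + w·248) / (11 + w) = 200.
So w = (200·11 − 1721)/(248 − 200) = 479/48 ≈ 9.98.

w ≈ 10.0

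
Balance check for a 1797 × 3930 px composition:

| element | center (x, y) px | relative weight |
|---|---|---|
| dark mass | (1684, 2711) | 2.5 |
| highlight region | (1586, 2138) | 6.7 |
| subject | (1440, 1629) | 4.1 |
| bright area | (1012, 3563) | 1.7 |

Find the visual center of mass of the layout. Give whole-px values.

Weights sum to 2.5 + 6.7 + 4.1 + 1.7 = 15.0.
x-moment: 2.5·1684 + 6.7·1586 + 4.1·1440 + 1.7·1012 = 22460.6; centroid 22460.6/15.0 ≈ 1497.37.
y-moment: 2.5·2711 + 6.7·2138 + 4.1·1629 + 1.7·3563 = 33838.1; centroid 33838.1/15.0 ≈ 2255.87.

(1497, 2256)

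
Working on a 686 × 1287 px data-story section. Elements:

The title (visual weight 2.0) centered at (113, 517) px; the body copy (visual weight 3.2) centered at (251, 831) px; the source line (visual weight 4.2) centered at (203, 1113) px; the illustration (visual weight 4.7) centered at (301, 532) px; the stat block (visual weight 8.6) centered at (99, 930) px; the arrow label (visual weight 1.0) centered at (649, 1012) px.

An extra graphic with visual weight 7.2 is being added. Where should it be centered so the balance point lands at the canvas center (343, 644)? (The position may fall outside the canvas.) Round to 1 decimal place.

(805.8, 3.0)

New total weight: (2.0 + 3.2 + 4.2 + 4.7 + 8.6 + 1.0) + 7.2 = 30.9.
x: target moment 30.9×343 = 10598.7; current 2.0·113 + 3.2·251 + 4.2·203 + 4.7·301 + 8.6·99 + 1.0·649 = 4796.9; the extra graphic supplies 5801.8, so x = 5801.8/7.2 ≈ 805.81.
y: target moment 30.9×644 = 19899.6; current 2.0·517 + 3.2·831 + 4.2·1113 + 4.7·532 + 8.6·930 + 1.0·1012 = 19878.2; the extra graphic supplies 21.4, so y = 21.4/7.2 ≈ 2.97.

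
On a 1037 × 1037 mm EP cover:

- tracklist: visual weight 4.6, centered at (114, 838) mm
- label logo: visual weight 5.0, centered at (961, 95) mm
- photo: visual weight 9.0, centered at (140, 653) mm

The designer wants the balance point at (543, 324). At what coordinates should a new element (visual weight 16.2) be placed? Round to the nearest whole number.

With the new element, Σw becomes 4.6 + 5.0 + 9.0 + 16.2 = 34.8.
Along x: (6589.4 + 16.2·x) / 34.8 = 543 (existing moment 4.6·114 + 5.0·961 + 9.0·140 = 6589.4) ⇒ x = (18896.4 − 6589.4) / 16.2 ≈ 759.69.
Along y: (10206.8 + 16.2·y) / 34.8 = 324 (existing moment 4.6·838 + 5.0·95 + 9.0·653 = 10206.8) ⇒ y = (11275.2 − 10206.8) / 16.2 ≈ 65.95.

(760, 66)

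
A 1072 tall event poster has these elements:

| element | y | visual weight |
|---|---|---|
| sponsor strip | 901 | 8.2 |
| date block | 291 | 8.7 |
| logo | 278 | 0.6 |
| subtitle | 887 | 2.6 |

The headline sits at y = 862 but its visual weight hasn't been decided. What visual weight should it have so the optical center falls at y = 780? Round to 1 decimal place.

w ≈ 40.1

Existing Σw = 20.1 (8.2 + 8.7 + 0.6 + 2.6); existing moment 8.2·901 + 8.7·291 + 0.6·278 + 2.6·887 = 12392.9.
Balance at y = 780 requires (12392.9 + w·862) / (20.1 + w) = 780.
So w = (780·20.1 − 12392.9)/(862 − 780) = 3285.1/82 ≈ 40.06.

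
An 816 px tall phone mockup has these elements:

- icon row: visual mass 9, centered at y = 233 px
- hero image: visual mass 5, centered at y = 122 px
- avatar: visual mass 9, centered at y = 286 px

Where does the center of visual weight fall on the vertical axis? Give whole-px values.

Weights sum to 9 + 5 + 9 = 23.
y: (9·233 + 5·122 + 9·286) / 23 = 5281 / 23 ≈ 229.61

y ≈ 230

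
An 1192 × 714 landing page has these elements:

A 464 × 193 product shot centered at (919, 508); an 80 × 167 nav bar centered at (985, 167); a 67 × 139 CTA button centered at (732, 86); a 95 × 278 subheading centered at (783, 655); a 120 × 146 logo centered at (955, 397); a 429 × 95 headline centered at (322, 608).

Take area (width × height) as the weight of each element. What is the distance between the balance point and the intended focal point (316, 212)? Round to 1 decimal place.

≈ 540.3

Areas: product shot 464·193 = 89552, nav bar 80·167 = 13360, CTA button 67·139 = 9313, subheading 95·278 = 26410, logo 120·146 = 17520, headline 429·95 = 40755. Total weight = 196910.
x: (89552·919 + 13360·985 + 9313·732 + 26410·783 + 17520·955 + 40755·322) / 196910 = 152808744 / 196910 ≈ 776.03
y: (89552·508 + 13360·167 + 9313·86 + 26410·655 + 17520·397 + 40755·608) / 196910 = 97557484 / 196910 ≈ 495.44
Offset from (316, 212): Δx ≈ 460.03, Δy ≈ 283.44; distance = √(Δx² + Δy²) ≈ 540.34.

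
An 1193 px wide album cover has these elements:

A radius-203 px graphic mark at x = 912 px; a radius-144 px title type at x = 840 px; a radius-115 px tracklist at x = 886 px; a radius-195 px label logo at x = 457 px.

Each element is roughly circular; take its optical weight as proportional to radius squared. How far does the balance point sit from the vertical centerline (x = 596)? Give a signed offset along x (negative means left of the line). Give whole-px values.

≈ 147 px

Weights ∝ r²: graphic mark 203² = 41209, title type 144² = 20736, tracklist 115² = 13225, label logo 195² = 38025; Σw = 113195.
Σw·x = 41209·912 + 20736·840 + 13225·886 + 38025·457 = 84095623, so x̄ = 84095623/113195 ≈ 742.93.
Difference: 742.93 − 596 ≈ 146.93.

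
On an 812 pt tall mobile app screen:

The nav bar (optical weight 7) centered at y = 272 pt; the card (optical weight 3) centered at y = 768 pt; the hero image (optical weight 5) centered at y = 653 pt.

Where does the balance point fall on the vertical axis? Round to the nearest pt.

y ≈ 498

Σw = 7 + 3 + 5 = 15.
y: (7·272 + 3·768 + 5·653) / 15 = 7473 / 15 ≈ 498.20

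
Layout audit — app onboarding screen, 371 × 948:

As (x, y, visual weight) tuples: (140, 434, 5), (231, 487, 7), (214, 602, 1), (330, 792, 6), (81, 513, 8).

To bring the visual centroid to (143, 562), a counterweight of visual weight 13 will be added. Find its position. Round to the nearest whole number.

(43, 573)

After adding the counterweight, total weight = 5 + 7 + 1 + 6 + 8 + 13 = 40.
Along x: (5159 + 13·x) / 40 = 143 (existing moment 5·140 + 7·231 + 1·214 + 6·330 + 8·81 = 5159) ⇒ x = (5720 − 5159) / 13 ≈ 43.15.
Along y: (15037 + 13·y) / 40 = 562 (existing moment 5·434 + 7·487 + 1·602 + 6·792 + 8·513 = 15037) ⇒ y = (22480 − 15037) / 13 ≈ 572.54.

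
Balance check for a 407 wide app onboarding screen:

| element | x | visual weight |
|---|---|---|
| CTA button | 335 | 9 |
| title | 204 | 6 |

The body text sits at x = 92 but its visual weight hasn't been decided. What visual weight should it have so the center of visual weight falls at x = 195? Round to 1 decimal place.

w ≈ 12.8

Existing Σw = 15 (9 + 6); existing moment 9·335 + 6·204 = 4239.
Set Σw·x/Σw = 195: (4239 + 92w) = 195·(15 + w).
Rearranging, w·(92 − 195) = 195·15 − 4239 = -1314, so w ≈ -1314/-103 = 12.76.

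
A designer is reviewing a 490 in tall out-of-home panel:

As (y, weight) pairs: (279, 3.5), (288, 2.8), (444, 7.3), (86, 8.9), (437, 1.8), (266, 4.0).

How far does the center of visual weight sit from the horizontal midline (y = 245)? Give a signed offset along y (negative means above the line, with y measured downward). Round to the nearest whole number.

≈ 25 in

Total weight = 3.5 + 2.8 + 7.3 + 8.9 + 1.8 + 4.0 = 28.3.
y: moment 7640.1 / weight 28.3 ≈ 269.97
Difference: 269.97 − 245 ≈ 24.97.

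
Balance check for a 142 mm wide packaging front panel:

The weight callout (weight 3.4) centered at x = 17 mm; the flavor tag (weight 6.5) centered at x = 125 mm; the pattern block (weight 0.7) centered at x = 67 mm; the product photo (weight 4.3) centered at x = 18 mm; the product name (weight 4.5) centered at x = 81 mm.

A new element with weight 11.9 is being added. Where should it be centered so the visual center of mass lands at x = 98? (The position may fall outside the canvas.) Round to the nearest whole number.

x ≈ 144

With the new element, Σw becomes 3.4 + 6.5 + 0.7 + 4.3 + 4.5 + 11.9 = 31.3.
x: need Σw·x = 31.3·98 = 3067.4. Existing = 3.4·17 + 6.5·125 + 0.7·67 + 4.3·18 + 4.5·81 = 1359.1. Remainder 1708.3 / 11.9 ≈ 143.55.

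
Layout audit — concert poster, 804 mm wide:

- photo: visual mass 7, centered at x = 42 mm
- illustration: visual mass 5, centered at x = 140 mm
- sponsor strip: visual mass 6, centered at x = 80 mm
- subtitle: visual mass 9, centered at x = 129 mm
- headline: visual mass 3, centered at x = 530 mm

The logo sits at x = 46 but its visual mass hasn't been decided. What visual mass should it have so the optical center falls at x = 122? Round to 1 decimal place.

Fixed elements: Σw = 7 + 5 + 6 + 9 + 3 = 30, Σw·x = 7·42 + 5·140 + 6·80 + 9·129 + 3·530 = 4225.
Balance at x = 122 requires (4225 + w·46) / (30 + w) = 122.
So w = (122·30 − 4225)/(46 − 122) = -565/-76 ≈ 7.43.

w ≈ 7.4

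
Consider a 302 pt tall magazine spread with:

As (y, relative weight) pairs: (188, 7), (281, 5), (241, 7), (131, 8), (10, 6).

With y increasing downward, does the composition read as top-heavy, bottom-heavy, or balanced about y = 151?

bottom-heavy

Total weight = 7 + 5 + 7 + 8 + 6 = 33.
Σw·y = 7·188 + 5·281 + 7·241 + 8·131 + 6·10 = 5516, so ȳ = 5516/33 ≈ 167.15.
167.2 vs midline 151 → bottom-heavy.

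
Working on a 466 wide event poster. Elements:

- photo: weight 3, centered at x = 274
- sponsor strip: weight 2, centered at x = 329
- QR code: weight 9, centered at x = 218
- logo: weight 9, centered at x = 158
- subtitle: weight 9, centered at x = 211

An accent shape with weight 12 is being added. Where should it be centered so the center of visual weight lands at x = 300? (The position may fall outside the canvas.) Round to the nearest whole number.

x ≈ 536

After adding the accent shape, total weight = 3 + 2 + 9 + 9 + 9 + 12 = 44.
x: target moment 44×300 = 13200; current 3·274 + 2·329 + 9·218 + 9·158 + 9·211 = 6763; the accent shape supplies 6437, so x = 6437/12 ≈ 536.42.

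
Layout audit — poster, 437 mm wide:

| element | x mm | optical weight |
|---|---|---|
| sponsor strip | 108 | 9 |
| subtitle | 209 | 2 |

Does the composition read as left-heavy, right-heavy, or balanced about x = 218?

Total weight = 9 + 2 = 11.
x: (9·108 + 2·209) / 11 = 1390 / 11 ≈ 126.36
126.4 vs midline 218 → left-heavy.

left-heavy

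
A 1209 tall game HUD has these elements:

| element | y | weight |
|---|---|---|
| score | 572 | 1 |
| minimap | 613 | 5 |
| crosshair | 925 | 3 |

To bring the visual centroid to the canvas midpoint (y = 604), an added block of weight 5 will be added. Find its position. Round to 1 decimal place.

After adding the added block, total weight = 1 + 5 + 3 + 5 = 14.
y: need Σw·y = 14·604 = 8456. Existing = 1·572 + 5·613 + 3·925 = 6412. Remainder 2044 / 5 ≈ 408.80.

y ≈ 408.8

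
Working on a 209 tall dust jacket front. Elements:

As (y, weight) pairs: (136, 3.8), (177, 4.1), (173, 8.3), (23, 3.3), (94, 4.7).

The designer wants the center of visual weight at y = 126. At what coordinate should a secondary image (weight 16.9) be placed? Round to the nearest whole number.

After adding the secondary image, total weight = 3.8 + 4.1 + 8.3 + 3.3 + 4.7 + 16.9 = 41.1.
y: need Σw·y = 41.1·126 = 5178.6. Existing = 3.8·136 + 4.1·177 + 8.3·173 + 3.3·23 + 4.7·94 = 3196.1. Remainder 1982.5 / 16.9 ≈ 117.31.

y ≈ 117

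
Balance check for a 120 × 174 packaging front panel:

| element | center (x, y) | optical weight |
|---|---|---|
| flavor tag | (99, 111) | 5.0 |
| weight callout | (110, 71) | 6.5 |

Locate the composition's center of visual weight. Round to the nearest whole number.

(105, 88)

Weights sum to 5.0 + 6.5 = 11.5.
x: (5.0·99 + 6.5·110) / 11.5 = 1210.0 / 11.5 ≈ 105.22
y: (5.0·111 + 6.5·71) / 11.5 = 1016.5 / 11.5 ≈ 88.39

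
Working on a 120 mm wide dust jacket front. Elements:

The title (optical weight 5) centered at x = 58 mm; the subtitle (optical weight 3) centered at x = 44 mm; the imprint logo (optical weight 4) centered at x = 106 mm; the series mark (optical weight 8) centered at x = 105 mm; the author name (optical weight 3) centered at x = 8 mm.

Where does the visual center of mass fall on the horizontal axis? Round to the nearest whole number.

x ≈ 74

Σw = 5 + 3 + 4 + 8 + 3 = 23.
Σw·x = 5·58 + 3·44 + 4·106 + 8·105 + 3·8 = 1710, so x̄ = 1710/23 ≈ 74.35.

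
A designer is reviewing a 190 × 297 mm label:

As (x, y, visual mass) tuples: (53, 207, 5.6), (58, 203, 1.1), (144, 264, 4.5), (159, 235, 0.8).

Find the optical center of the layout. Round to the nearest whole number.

Σw = 5.6 + 1.1 + 4.5 + 0.8 = 12.0.
x: (5.6·53 + 1.1·58 + 4.5·144 + 0.8·159) / 12.0 = 1135.8 / 12.0 ≈ 94.65
y: (5.6·207 + 1.1·203 + 4.5·264 + 0.8·235) / 12.0 = 2758.5 / 12.0 ≈ 229.88

(95, 230)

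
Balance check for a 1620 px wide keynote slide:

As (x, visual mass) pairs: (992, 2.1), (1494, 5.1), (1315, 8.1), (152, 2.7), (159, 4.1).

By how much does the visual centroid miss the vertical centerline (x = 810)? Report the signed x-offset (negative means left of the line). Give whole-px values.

Total weight = 2.1 + 5.1 + 8.1 + 2.7 + 4.1 = 22.1.
x: (2.1·992 + 5.1·1494 + 8.1·1315 + 2.7·152 + 4.1·159) / 22.1 = 21416.4 / 22.1 ≈ 969.07
Difference: 969.07 − 810 ≈ 159.07.

≈ 159 px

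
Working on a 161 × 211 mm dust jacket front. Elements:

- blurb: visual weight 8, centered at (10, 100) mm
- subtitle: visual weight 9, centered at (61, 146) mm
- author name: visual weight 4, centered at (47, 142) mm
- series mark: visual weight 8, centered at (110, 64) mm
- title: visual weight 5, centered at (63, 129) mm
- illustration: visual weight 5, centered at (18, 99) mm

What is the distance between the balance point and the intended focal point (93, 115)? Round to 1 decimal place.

≈ 39.3 mm

Σw = 8 + 9 + 4 + 8 + 5 + 5 = 39.
Σw·x = 8·10 + 9·61 + 4·47 + 8·110 + 5·63 + 5·18 = 2102, so x̄ = 2102/39 ≈ 53.90.
Σw·y = 8·100 + 9·146 + 4·142 + 8·64 + 5·129 + 5·99 = 4334, so ȳ = 4334/39 ≈ 111.13.
Relative to (93, 115): Δ = (-39.10, -3.87); |Δ| = √(-39.10² + -3.87²) ≈ 39.29.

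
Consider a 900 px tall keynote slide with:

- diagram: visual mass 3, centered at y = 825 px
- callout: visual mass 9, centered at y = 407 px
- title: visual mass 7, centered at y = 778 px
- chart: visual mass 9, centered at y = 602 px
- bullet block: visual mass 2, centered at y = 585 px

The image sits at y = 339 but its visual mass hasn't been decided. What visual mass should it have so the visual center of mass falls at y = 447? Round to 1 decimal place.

Existing Σw = 30 (3 + 9 + 7 + 9 + 2); existing moment 3·825 + 9·407 + 7·778 + 9·602 + 2·585 = 18172.
Set Σw·y/Σw = 447: (18172 + 339w) = 447·(30 + w).
So w = (447·30 − 18172)/(339 − 447) = -4762/-108 ≈ 44.09.

w ≈ 44.1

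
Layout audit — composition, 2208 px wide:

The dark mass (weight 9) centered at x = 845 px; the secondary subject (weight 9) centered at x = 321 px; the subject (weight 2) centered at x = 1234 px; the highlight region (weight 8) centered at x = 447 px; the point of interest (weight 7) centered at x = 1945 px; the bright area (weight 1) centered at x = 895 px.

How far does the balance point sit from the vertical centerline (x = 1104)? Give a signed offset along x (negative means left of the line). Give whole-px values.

≈ -242 px

Total weight = 9 + 9 + 2 + 8 + 7 + 1 = 36.
Σw·x = 31048; x̄ = 31048/36 ≈ 862.44.
Offset from x = 1104: 862.44 − 1104 ≈ -241.56.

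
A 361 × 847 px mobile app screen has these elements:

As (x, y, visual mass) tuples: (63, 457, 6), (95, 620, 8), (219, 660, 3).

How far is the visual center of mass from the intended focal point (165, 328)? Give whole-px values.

≈ 249 px

Σw = 6 + 8 + 3 = 17.
Σw·x = 6·63 + 8·95 + 3·219 = 1795, so x̄ = 1795/17 ≈ 105.59.
Σw·y = 6·457 + 8·620 + 3·660 = 9682, so ȳ = 9682/17 ≈ 569.53.
Offset from (165, 328): Δx ≈ -59.41, Δy ≈ 241.53; distance = √(Δx² + Δy²) ≈ 248.73.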